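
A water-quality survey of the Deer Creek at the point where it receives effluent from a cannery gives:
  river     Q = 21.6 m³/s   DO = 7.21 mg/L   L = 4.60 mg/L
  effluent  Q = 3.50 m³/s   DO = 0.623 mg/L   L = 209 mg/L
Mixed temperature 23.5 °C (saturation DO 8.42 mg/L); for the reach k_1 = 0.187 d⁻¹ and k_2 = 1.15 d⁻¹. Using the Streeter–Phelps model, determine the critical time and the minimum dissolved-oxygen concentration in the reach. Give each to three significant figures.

t_c ≈ 1.47 d; minimum DO ≈ 4.33 mg/L

Mixed DO = (21.6×7.21 + 3.50×0.623)/(21.6+3.50) = 157.9/25.10 = 6.291 mg/L.
Mixed L₀ = (21.6×4.60 + 3.50×209)/(25.10) = 830.9/25.10 = 33.10 mg/L.
Initial deficit D₀ = C_s − DO₀ = 8.42 − 6.291 = 2.129 mg/L.
t_c = (1/0.9630) ln[(1.15/0.187)(1 − 2.129×0.9630/(0.187×33.10))] = 1.038 × ln(4.113) = 1.469 d.
D_c = (0.187/1.15) × 33.10 × e^(−0.187×1.469) = 0.1626 × 33.10 × 0.7599 = 4.090 mg/L.
Minimum DO = 8.42 − 4.090 = 4.330 mg/L.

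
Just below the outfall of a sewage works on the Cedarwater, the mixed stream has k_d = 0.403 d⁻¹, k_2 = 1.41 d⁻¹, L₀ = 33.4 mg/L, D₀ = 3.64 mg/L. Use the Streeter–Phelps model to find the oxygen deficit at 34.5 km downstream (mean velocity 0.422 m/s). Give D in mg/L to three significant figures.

Travel time t = x/v = 34.5 km / (0.422 m/s) = 34500 m / 0.422 m/s = 81750 s = 0.9462 d.
k_d L₀/(k_2−k_d) = 0.403×33.4/(1.41−0.403) = 13.46/1.007 = 13.37 mg/L.
e^(−k_d t) = e^(−0.403×0.9462) = 0.6830; e^(−k_2 t) = e^(−1.41×0.9462) = 0.2634.
D = 13.37 × (0.6830 − 0.2634) + 3.64 × 0.2634 = 5.608 + 0.9587 = 6.567 mg/L.

D ≈ 6.57 mg/L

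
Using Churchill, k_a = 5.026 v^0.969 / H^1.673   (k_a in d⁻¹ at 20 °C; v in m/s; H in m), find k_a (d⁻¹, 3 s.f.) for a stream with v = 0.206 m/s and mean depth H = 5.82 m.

k_a = 5.026 × 0.206^0.969 / 5.82^1.673 = 5.026 × 0.2163 / 19.04 = 0.05710 d⁻¹.

k_a ≈ 0.0571 d⁻¹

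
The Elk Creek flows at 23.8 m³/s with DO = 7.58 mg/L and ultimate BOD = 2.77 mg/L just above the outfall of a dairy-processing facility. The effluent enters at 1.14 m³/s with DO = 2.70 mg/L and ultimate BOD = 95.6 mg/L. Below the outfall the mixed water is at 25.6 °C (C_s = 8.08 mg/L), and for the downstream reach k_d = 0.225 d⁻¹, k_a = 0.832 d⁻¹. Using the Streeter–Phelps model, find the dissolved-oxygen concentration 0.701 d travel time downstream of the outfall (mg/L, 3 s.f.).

DO ≈ 6.91 mg/L

Mixed DO = (23.8×7.58 + 1.14×2.70)/(23.8+1.14) = 183.5/24.94 = 7.357 mg/L.
Mixed L₀ = (23.8×2.77 + 1.14×95.6)/(24.94) = 174.9/24.94 = 7.013 mg/L.
Initial deficit D₀ = C_s − DO₀ = 8.08 − 7.357 = 0.7231 mg/L.
D(0.701) = [0.225×7.013/(0.832−0.225)](e^(−0.225×0.701) − e^(−0.832×0.701)) + 0.7231 e^(−0.832×0.701)
= 2.600 × (0.8541 − 0.5581) + 0.7231 × 0.5581 = 1.173 mg/L.
DO = 8.08 − 1.173 = 6.907 mg/L.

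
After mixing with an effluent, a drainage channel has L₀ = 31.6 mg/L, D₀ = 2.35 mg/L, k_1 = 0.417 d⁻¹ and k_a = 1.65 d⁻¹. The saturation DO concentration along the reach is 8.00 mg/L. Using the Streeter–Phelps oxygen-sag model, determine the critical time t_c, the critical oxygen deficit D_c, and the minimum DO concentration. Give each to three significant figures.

t_c ≈ 0.914 d; D_c ≈ 5.45 mg/L; min DO ≈ 2.55 mg/L

With k_a/k_1 = 3.957 and 1 − D₀(k_a−k_1)/(k_1 L₀) = 0.7801,
t_c = ln(3.957 × 0.7801) / (1.65 − 0.417) = ln(3.087) / 1.233 = 1.127/1.233 = 0.9141 d.
D_c = (k_1/k_a) L₀ e^(−k_1 t_c) = (0.417/1.65) × 31.6 × e^(−0.417×0.9141) = 0.2527 × 31.6 × 0.6830 = 5.455 mg/L.
Minimum DO = C_s − D_c = 8.00 − 5.455 = 2.545 mg/L.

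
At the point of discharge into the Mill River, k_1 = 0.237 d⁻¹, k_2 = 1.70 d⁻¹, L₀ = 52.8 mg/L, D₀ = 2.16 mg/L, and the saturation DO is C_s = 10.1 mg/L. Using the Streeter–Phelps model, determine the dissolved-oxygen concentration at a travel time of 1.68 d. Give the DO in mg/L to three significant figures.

k_1 L₀/(k_2−k_1) = 0.237×52.8/(1.70−0.237) = 12.51/1.463 = 8.553 mg/L.
e^(−k_1 t) = e^(−0.237×1.680) = 0.6716; e^(−k_2 t) = e^(−1.70×1.680) = 0.05750.
D = 8.553 × (0.6716 − 0.05750) + 2.16 × 0.05750 = 5.252 + 0.1242 = 5.376 mg/L.
DO = C_s − D = 10.1 − 5.376 = 4.724 mg/L.

DO ≈ 4.72 mg/L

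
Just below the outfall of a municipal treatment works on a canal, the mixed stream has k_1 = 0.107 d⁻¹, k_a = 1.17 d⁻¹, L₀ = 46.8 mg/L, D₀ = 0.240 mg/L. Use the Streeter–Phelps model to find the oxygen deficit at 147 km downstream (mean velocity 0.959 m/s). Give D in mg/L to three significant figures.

D ≈ 3.34 mg/L

Travel time t = x/v = 147 km / (0.959 m/s) = 147000 m / 0.959 m/s = 153300 s = 1.774 d.
k_1 L₀/(k_a−k_1) = 0.107×46.8/(1.17−0.107) = 5.008/1.063 = 4.711 mg/L.
e^(−k_1 t) = e^(−0.107×1.774) = 0.8271; e^(−k_a t) = e^(−1.17×1.774) = 0.1255.
D = 4.711 × (0.8271 − 0.1255) + 0.240 × 0.1255 = 3.305 + 0.03011 = 3.335 mg/L.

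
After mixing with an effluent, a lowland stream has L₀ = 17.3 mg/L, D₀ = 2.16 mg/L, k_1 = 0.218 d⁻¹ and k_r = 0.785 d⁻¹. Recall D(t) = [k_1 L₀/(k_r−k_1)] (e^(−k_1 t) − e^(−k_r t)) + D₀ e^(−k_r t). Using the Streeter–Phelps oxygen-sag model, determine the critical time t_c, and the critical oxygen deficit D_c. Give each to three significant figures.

With k_r/k_1 = 3.601 and 1 − D₀(k_r−k_1)/(k_1 L₀) = 0.6753,
t_c = ln(3.601 × 0.6753) / (0.785 − 0.218) = ln(2.432) / 0.5670 = 0.8885/0.5670 = 1.567 d.
L(t_c) = L₀ e^(−k_1 t_c) = 17.3 × 0.7106 = 12.29 mg/L, and at the critical point k_r D_c = k_1 L, so D_c = (0.218/0.785) × 12.29 = 3.414 mg/L.

t_c ≈ 1.57 d; D_c ≈ 3.41 mg/L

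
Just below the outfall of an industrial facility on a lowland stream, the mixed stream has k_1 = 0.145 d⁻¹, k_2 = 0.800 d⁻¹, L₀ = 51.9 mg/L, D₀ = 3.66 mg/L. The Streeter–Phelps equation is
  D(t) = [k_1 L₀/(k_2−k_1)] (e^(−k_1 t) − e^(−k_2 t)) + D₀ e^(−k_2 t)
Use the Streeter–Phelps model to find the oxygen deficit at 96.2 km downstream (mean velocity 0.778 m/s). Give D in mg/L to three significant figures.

D ≈ 6.84 mg/L

Travel time t = x/v = 96.2 km / (0.778 m/s) = 96200 m / 0.778 m/s = 123700 s = 1.431 d.
k_1 L₀/(k_2−k_1) = 0.145×51.9/(0.800−0.145) = 7.525/0.6550 = 11.49 mg/L.
e^(−k_1 t) = e^(−0.145×1.431) = 0.8126; e^(−k_2 t) = e^(−0.800×1.431) = 0.3183.
D = 11.49 × (0.8126 − 0.3183) + 3.66 × 0.3183 = 5.680 + 1.165 = 6.845 mg/L.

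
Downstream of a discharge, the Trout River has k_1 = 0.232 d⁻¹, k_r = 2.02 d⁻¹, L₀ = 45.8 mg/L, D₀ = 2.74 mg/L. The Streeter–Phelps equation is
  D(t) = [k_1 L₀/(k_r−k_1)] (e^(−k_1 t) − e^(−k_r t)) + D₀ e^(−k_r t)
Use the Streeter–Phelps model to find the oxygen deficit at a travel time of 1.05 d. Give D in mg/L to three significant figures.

k_1 L₀/(k_r−k_1) = 0.232×45.8/(2.02−0.232) = 10.63/1.788 = 5.943 mg/L.
e^(−k_1 t) = e^(−0.232×1.050) = 0.7838; e^(−k_r t) = e^(−2.02×1.050) = 0.1199.
D = 5.943 × (0.7838 − 0.1199) + 2.74 × 0.1199 = 3.945 + 0.3286 = 4.274 mg/L.

D ≈ 4.27 mg/L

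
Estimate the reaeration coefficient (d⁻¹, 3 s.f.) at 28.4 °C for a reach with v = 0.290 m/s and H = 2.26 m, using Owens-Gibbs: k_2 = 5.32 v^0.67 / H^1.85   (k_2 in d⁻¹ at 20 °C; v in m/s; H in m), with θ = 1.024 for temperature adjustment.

k_2(20) = 5.32 × 0.290^0.67 / 2.26^1.85 = 5.32 × 0.4363 / 4.520 = 0.5136 d⁻¹.
k_2(28.4) = 0.5136 × 1.024^(28.4−20) = 0.5136 × 1.220 = 0.6268 d⁻¹.

k_2 ≈ 0.627 d⁻¹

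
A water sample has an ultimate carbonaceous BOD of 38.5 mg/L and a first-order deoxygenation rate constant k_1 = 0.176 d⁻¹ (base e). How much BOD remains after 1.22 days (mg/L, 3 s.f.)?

L_t = L₀ e^(−k_1 t) = 38.5 × e^(−0.176×1.22) = 38.5 × 0.8068 = 31.06 mg/L.

L ≈ 31.1 mg/L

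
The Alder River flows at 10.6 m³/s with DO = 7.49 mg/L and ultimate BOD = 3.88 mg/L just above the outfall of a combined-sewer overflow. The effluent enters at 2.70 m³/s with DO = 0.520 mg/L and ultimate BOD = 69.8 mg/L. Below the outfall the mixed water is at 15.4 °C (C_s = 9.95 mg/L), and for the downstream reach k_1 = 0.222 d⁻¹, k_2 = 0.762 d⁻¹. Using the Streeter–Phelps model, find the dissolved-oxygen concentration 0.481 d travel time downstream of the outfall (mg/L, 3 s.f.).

DO ≈ 5.81 mg/L

Mixed DO = (10.6×7.49 + 2.70×0.520)/(10.6+2.70) = 80.80/13.30 = 6.075 mg/L.
Mixed L₀ = (10.6×3.88 + 2.70×69.8)/(13.30) = 229.6/13.30 = 17.26 mg/L.
Initial deficit D₀ = C_s − DO₀ = 9.95 − 6.075 = 3.875 mg/L.
D(0.481) = [0.222×17.26/(0.762−0.222)](e^(−0.222×0.481) − e^(−0.762×0.481)) + 3.875 e^(−0.762×0.481)
= 7.097 × (0.8987 − 0.6931) + 3.875 × 0.6931 = 4.145 mg/L.
DO = 9.95 − 4.145 = 5.805 mg/L.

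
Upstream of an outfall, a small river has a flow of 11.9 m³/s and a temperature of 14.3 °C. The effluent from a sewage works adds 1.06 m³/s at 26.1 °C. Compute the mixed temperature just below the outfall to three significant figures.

Flow-weighted mixing: C = (Q_r C_r + Q_w C_w)/(Q_r + Q_w)
= (11.9×14.3 + 1.06×26.1)/(11.9 + 1.06) = 197.8/12.96 = 15.27 °C.

15.3 °C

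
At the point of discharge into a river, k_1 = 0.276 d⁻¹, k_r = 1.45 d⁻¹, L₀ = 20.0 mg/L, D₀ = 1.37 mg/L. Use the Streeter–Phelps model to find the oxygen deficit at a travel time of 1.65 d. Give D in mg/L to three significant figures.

k_1 L₀/(k_r−k_1) = 0.276×20.0/(1.45−0.276) = 5.520/1.174 = 4.702 mg/L.
e^(−k_1 t) = e^(−0.276×1.650) = 0.6342; e^(−k_r t) = e^(−1.45×1.650) = 0.09140.
D = 4.702 × (0.6342 − 0.09140) + 1.37 × 0.09140 = 2.552 + 0.1252 = 2.677 mg/L.

D ≈ 2.68 mg/L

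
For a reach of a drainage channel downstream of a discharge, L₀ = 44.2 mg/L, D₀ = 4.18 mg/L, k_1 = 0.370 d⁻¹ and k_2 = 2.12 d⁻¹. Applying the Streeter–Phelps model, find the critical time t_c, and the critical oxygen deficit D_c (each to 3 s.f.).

t_c ≈ 0.659 d; D_c ≈ 6.05 mg/L

At the critical point dD/dt = 0, so k_1 L₀ e^(−k_1 t) = k_2 D. Substituting D(t) from the Streeter–Phelps equation and solving for t gives
t_c = ln[(k_2/k_1)(1 − D₀(k_2−k_1)/(k_1 L₀))] / (k_2−k_1).
Here k_2−k_1 = 1.750 d⁻¹ and 1 − D₀(k_2−k_1)/(k_1 L₀) = 1 − 4.18×1.750/(0.370×44.2) = 0.5527, so
t_c = ln(5.730 × 0.5527) / 1.750 = 1.153 / 1.750 = 0.6587 d.
L(t_c) = L₀ e^(−k_1 t_c) = 44.2 × 0.7837 = 34.64 mg/L, and at the critical point k_2 D_c = k_1 L, so D_c = (0.370/2.12) × 34.64 = 6.046 mg/L.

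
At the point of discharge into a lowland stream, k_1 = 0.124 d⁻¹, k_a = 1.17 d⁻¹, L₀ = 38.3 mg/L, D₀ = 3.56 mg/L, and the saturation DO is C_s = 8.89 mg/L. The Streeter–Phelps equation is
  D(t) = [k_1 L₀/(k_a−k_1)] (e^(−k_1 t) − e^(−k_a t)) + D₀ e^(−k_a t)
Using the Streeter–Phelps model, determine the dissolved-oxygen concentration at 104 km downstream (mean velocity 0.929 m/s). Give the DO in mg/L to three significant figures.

DO ≈ 5.24 mg/L

Travel time t = x/v = 104 km / (0.929 m/s) = 104000 m / 0.929 m/s = 111900 s = 1.296 d.
k_1 L₀/(k_a−k_1) = 0.124×38.3/(1.17−0.124) = 4.749/1.046 = 4.540 mg/L.
e^(−k_1 t) = e^(−0.124×1.296) = 0.8516; e^(−k_a t) = e^(−1.17×1.296) = 0.2196.
D = 4.540 × (0.8516 − 0.2196) + 3.56 × 0.2196 = 2.869 + 0.7818 = 3.651 mg/L.
DO = C_s − D = 8.89 − 3.651 = 5.239 mg/L.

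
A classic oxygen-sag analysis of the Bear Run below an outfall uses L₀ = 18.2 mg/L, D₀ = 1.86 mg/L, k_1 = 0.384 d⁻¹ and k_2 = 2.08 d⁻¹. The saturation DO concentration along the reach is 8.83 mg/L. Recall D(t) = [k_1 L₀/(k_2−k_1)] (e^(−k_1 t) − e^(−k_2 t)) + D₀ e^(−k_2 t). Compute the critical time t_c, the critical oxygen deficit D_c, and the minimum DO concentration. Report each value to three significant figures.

t_c ≈ 0.642 d; D_c ≈ 2.63 mg/L; min DO ≈ 6.20 mg/L

t_c = [1/(k_2−k_1)] ln[(k_2/k_1)(1 − D₀(k_2−k_1)/(k_1 L₀))]
= [1/(2.08−0.384)] ln[(2.08/0.384)(1 − 1.86×1.696/(0.384×18.2))]
= (1/1.696) ln[5.417 × 0.5486] = 0.5896 × ln(2.972) = 0.5896 × 1.089 = 0.6422 d.
D_c = (k_1/k_2) L₀ e^(−k_1 t_c) = (0.384/2.08) × 18.2 × e^(−0.384×0.6422) = 0.1846 × 18.2 × 0.7815 = 2.626 mg/L.
Minimum DO = C_s − D_c = 8.83 − 2.626 = 6.204 mg/L.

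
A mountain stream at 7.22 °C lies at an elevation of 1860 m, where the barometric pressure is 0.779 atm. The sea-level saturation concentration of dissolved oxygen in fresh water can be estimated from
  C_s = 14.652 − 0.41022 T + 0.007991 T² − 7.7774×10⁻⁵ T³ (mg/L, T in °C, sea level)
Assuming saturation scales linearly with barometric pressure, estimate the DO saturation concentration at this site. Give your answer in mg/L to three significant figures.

C_s ≈ 9.41 mg/L

At sea level: C_s = 14.652 − 0.41022×7.22 + 0.007991×7.22² − 7.7774×10⁻⁵×7.22³ = 12.08 mg/L.
Pressure correction: C_s' = 12.08 × 0.779 = 9.408 mg/L.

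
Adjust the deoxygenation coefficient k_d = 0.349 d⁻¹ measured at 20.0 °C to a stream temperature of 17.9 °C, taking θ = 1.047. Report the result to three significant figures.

k_d(T₂) = k_d(T₁) · θ^(T₂−T₁) = 0.349 × 1.047^(17.9−20.0)
= 0.349 × 1.047^-2.10 = 0.349 × 0.9081 = 0.3169 d⁻¹.

k_d ≈ 0.317 d⁻¹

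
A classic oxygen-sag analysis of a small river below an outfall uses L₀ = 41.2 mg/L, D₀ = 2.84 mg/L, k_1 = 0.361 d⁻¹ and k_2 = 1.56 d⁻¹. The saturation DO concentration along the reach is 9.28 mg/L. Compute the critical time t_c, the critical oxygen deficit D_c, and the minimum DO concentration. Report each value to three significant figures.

t_c = [1/(k_2−k_1)] ln[(k_2/k_1)(1 − D₀(k_2−k_1)/(k_1 L₀))]
= [1/(1.56−0.361)] ln[(1.56/0.361)(1 − 2.84×1.199/(0.361×41.2))]
= (1/1.199) ln[4.321 × 0.7711] = 0.8340 × ln(3.332) = 0.8340 × 1.204 = 1.004 d.
D_c = (k_1/k_2) L₀ e^(−k_1 t_c) = (0.361/1.56) × 41.2 × e^(−0.361×1.004) = 0.2314 × 41.2 × 0.6960 = 6.636 mg/L.
Minimum DO = C_s − D_c = 9.28 − 6.636 = 2.644 mg/L.

t_c ≈ 1.00 d; D_c ≈ 6.64 mg/L; min DO ≈ 2.64 mg/L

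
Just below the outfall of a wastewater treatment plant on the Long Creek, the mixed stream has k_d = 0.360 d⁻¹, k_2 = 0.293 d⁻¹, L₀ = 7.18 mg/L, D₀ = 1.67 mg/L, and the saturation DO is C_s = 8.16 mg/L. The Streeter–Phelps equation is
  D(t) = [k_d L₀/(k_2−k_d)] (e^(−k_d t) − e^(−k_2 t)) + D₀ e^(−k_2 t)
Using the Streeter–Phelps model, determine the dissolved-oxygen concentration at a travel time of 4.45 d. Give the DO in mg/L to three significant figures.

k_d L₀/(k_2−k_d) = 0.360×7.18/(0.293−0.360) = 2.585/-0.06700 = -38.58 mg/L.
e^(−k_d t) = e^(−0.360×4.450) = 0.2015; e^(−k_2 t) = e^(−0.293×4.450) = 0.2715.
D = -38.58 × (0.2015 − 0.2715) + 1.67 × 0.2715 = 2.700 + 0.4534 = 3.154 mg/L.
DO = C_s − D = 8.16 − 3.154 = 5.006 mg/L.

DO ≈ 5.01 mg/L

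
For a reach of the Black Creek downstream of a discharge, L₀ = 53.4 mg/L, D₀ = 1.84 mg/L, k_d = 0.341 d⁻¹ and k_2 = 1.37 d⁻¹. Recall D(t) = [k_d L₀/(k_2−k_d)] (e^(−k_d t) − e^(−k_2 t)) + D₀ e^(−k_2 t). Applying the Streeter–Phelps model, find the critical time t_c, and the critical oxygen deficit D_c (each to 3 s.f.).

With k_2/k_d = 4.018 and 1 − D₀(k_2−k_d)/(k_d L₀) = 0.8960,
t_c = ln(4.018 × 0.8960) / (1.37 − 0.341) = ln(3.600) / 1.029 = 1.281/1.029 = 1.245 d.
L(t_c) = L₀ e^(−k_d t_c) = 53.4 × 0.6541 = 34.93 mg/L, and at the critical point k_2 D_c = k_d L, so D_c = (0.341/1.37) × 34.93 = 8.694 mg/L.

t_c ≈ 1.24 d; D_c ≈ 8.69 mg/L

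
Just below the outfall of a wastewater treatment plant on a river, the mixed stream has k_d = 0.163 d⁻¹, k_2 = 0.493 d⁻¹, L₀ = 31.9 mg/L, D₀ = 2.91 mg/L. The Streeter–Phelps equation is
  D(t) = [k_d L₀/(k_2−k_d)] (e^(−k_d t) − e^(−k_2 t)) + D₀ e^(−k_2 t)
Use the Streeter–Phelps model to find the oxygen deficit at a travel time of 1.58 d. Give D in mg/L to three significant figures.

D ≈ 6.28 mg/L

k_d L₀/(k_2−k_d) = 0.163×31.9/(0.493−0.163) = 5.200/0.3300 = 15.76 mg/L.
e^(−k_d t) = e^(−0.163×1.580) = 0.7730; e^(−k_2 t) = e^(−0.493×1.580) = 0.4589.
D = 15.76 × (0.7730 − 0.4589) + 2.91 × 0.4589 = 4.949 + 1.335 = 6.284 mg/L.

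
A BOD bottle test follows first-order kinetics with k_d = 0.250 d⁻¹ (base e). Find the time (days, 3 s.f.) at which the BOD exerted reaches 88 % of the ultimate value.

t ≈ 8.48 d

y/L₀ = 1 − e^(−k_d t) = 0.88 ⇒ e^(−k_d t) = 0.120
t = −ln(0.120) / 0.250 = 2.120 / 0.250 = 8.481 d.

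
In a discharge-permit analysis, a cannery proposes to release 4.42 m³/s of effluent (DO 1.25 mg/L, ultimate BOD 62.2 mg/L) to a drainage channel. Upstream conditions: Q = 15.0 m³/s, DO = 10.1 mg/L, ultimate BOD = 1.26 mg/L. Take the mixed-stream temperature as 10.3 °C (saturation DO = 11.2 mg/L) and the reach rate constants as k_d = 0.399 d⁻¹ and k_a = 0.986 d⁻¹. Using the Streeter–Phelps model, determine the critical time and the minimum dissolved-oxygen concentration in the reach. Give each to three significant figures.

t_c ≈ 0.927 d; minimum DO ≈ 6.97 mg/L

Mixed DO = (15.0×10.1 + 4.42×1.25)/(15.0+4.42) = 157.0/19.42 = 8.086 mg/L.
Mixed L₀ = (15.0×1.26 + 4.42×62.2)/(19.42) = 293.8/19.42 = 15.13 mg/L.
Initial deficit D₀ = C_s − DO₀ = 11.2 − 8.086 = 3.114 mg/L.
t_c = (1/0.5870) ln[(0.986/0.399)(1 − 3.114×0.5870/(0.399×15.13))] = 1.704 × ln(1.723) = 0.9267 d.
D_c = (0.399/0.986) × 15.13 × e^(−0.399×0.9267) = 0.4047 × 15.13 × 0.6909 = 4.230 mg/L.
Minimum DO = 11.2 − 4.230 = 6.970 mg/L.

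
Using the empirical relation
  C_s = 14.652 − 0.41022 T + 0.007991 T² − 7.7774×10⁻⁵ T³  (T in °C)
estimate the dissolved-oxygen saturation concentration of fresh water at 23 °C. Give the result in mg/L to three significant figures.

C_s ≈ 8.50 mg/L

C_s = 14.652 − 0.41022×23 + 0.007991×23² − 7.7774×10⁻⁵×23³ = 8.498 mg/L.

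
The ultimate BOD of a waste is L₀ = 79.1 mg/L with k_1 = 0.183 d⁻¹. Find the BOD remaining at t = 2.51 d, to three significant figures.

L_t = L₀ e^(−k_1 t) = 79.1 × e^(−0.183×2.51) = 79.1 × 0.6317 = 49.97 mg/L.

L ≈ 50.0 mg/L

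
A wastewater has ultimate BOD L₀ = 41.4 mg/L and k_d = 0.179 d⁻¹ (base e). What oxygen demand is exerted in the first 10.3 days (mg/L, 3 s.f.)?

y_t = L₀(1 − e^(−k_d t)) = 41.4 × (1 − e^(−0.179×10.3))
= 41.4 × (1 − 0.1582) = 41.4 × 0.8418 = 34.85 mg/L.

y ≈ 34.8 mg/L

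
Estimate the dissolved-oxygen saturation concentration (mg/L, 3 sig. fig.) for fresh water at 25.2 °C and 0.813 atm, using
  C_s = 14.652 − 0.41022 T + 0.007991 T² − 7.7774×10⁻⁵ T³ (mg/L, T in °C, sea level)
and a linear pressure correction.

C_s ≈ 6.62 mg/L

At sea level: C_s = 14.652 − 0.41022×25.2 + 0.007991×25.2² − 7.7774×10⁻⁵×25.2³ = 8.144 mg/L.
Pressure correction: C_s' = 8.144 × 0.813 = 6.621 mg/L.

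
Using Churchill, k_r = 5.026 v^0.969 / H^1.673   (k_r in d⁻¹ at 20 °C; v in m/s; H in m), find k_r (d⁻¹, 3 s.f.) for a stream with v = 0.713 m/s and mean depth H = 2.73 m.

k_r ≈ 0.675 d⁻¹

k_r = 5.026 × 0.713^0.969 / 2.73^1.673 = 5.026 × 0.7205 / 5.367 = 0.6748 d⁻¹.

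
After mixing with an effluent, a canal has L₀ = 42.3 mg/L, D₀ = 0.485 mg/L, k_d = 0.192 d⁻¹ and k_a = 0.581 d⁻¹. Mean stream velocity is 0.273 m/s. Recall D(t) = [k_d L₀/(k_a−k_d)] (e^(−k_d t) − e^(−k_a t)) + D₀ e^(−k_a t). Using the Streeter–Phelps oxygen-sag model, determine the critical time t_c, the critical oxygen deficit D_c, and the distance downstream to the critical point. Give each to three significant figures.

t_c = [1/(k_a−k_d)] ln[(k_a/k_d)(1 − D₀(k_a−k_d)/(k_d L₀))]
= [1/(0.581−0.192)] ln[(0.581/0.192)(1 − 0.485×0.3890/(0.192×42.3))]
= (1/0.3890) ln[3.026 × 0.9768] = 2.571 × ln(2.956) = 2.571 × 1.084 = 2.786 d.
D_c = (k_d/k_a) L₀ e^(−k_d t_c) = (0.192/0.581) × 42.3 × e^(−0.192×2.786) = 0.3305 × 42.3 × 0.5857 = 8.188 mg/L.
x_c = v t_c = 0.273 m/s × 2.786 d × 86400 s/d = 65710 m ≈ 65.7 km.

t_c ≈ 2.79 d; D_c ≈ 8.19 mg/L; x_c ≈ 65.7 km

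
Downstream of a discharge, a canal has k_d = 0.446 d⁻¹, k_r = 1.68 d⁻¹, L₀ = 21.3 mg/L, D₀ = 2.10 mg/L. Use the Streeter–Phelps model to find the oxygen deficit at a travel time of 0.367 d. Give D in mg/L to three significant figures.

k_d L₀/(k_r−k_d) = 0.446×21.3/(1.68−0.446) = 9.500/1.234 = 7.698 mg/L.
e^(−k_d t) = e^(−0.446×0.3670) = 0.8490; e^(−k_r t) = e^(−1.68×0.3670) = 0.5398.
D = 7.698 × (0.8490 − 0.5398) + 2.10 × 0.5398 = 2.380 + 1.134 = 3.514 mg/L.

D ≈ 3.51 mg/L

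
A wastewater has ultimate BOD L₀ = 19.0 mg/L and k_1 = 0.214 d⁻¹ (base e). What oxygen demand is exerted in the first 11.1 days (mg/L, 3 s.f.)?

y ≈ 17.2 mg/L

y_t = L₀(1 − e^(−k_1 t)) = 19.0 × (1 − e^(−0.214×11.1))
= 19.0 × (1 − 0.09298) = 19.0 × 0.9070 = 17.23 mg/L.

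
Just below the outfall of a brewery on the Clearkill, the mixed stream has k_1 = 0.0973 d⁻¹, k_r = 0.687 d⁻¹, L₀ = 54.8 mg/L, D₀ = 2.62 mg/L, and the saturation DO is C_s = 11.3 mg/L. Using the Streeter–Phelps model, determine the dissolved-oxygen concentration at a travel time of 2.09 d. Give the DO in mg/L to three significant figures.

k_1 L₀/(k_r−k_1) = 0.0973×54.8/(0.687−0.0973) = 5.332/0.5897 = 9.042 mg/L.
e^(−k_1 t) = e^(−0.0973×2.090) = 0.8160; e^(−k_r t) = e^(−0.687×2.090) = 0.2379.
D = 9.042 × (0.8160 − 0.2379) + 2.62 × 0.2379 = 5.227 + 0.6233 = 5.850 mg/L.
DO = C_s − D = 11.3 − 5.850 = 5.450 mg/L.

DO ≈ 5.45 mg/L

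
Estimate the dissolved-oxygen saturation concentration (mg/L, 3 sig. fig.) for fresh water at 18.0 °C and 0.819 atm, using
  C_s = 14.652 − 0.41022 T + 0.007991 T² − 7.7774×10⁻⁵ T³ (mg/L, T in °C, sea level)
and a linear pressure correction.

At sea level: C_s = 14.652 − 0.41022×18.0 + 0.007991×18.0² − 7.7774×10⁻⁵×18.0³ = 9.404 mg/L.
Pressure correction: C_s' = 9.404 × 0.819 = 7.702 mg/L.

C_s ≈ 7.70 mg/L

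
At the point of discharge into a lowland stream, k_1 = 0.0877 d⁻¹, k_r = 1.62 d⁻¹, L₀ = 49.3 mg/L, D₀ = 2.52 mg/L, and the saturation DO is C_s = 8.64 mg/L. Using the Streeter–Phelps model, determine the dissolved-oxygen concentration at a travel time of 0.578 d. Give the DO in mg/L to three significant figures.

DO ≈ 6.08 mg/L

k_1 L₀/(k_r−k_1) = 0.0877×49.3/(1.62−0.0877) = 4.324/1.532 = 2.822 mg/L.
e^(−k_1 t) = e^(−0.0877×0.5780) = 0.9506; e^(−k_r t) = e^(−1.62×0.5780) = 0.3921.
D = 2.822 × (0.9506 − 0.3921) + 2.52 × 0.3921 = 1.576 + 0.9880 = 2.564 mg/L.
DO = C_s − D = 8.64 − 2.564 = 6.076 mg/L.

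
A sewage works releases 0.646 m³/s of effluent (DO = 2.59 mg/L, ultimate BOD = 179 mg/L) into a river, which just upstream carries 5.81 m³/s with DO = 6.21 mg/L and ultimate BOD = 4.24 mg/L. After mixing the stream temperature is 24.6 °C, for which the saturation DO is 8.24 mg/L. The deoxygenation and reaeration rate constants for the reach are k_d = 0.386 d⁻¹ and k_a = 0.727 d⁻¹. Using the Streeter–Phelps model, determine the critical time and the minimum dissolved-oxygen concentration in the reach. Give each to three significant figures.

t_c ≈ 1.56 d; minimum DO ≈ 1.91 mg/L

Mixed DO = (5.81×6.21 + 0.646×2.59)/(5.81+0.646) = 37.75/6.456 = 5.848 mg/L.
Mixed L₀ = (5.81×4.24 + 0.646×179)/(6.456) = 140.3/6.456 = 21.73 mg/L.
Initial deficit D₀ = C_s − DO₀ = 8.24 − 5.848 = 2.392 mg/L.
t_c = (1/0.3410) ln[(0.727/0.386)(1 − 2.392×0.3410/(0.386×21.73))] = 2.933 × ln(1.700) = 1.556 d.
D_c = (0.386/0.727) × 21.73 × e^(−0.386×1.556) = 0.5309 × 21.73 × 0.5484 = 6.326 mg/L.
Minimum DO = 8.24 − 6.326 = 1.914 mg/L.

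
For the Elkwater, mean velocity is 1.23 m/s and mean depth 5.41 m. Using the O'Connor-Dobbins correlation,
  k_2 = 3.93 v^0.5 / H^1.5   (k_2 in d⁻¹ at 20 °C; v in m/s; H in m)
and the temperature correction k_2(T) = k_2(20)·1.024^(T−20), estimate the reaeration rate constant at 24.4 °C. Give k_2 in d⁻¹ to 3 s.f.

k_2 ≈ 0.384 d⁻¹

k_2(20) = 3.93 × 1.23^0.5 / 5.41^1.5 = 3.93 × 1.109 / 12.58 = 0.3464 d⁻¹.
k_2(24.4) = 0.3464 × 1.024^(24.4−20) = 0.3464 × 1.110 = 0.3845 d⁻¹.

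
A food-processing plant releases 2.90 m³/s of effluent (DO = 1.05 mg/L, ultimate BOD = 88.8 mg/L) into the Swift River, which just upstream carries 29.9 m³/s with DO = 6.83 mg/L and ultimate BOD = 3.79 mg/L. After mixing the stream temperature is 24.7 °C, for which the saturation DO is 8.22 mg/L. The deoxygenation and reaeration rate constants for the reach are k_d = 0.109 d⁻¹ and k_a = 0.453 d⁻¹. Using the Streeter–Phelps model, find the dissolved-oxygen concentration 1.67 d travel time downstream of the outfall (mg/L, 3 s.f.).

Mixed DO = (29.9×6.83 + 2.90×1.05)/(29.9+2.90) = 207.3/32.80 = 6.319 mg/L.
Mixed L₀ = (29.9×3.79 + 2.90×88.8)/(32.80) = 370.8/32.80 = 11.31 mg/L.
Initial deficit D₀ = C_s − DO₀ = 8.22 − 6.319 = 1.901 mg/L.
D(1.67) = [0.109×11.31/(0.453−0.109)](e^(−0.109×1.67) − e^(−0.453×1.67)) + 1.901 e^(−0.453×1.67)
= 3.582 × (0.8336 − 0.4693) + 1.901 × 0.4693 = 2.197 mg/L.
DO = 8.22 − 2.197 = 6.023 mg/L.

DO ≈ 6.02 mg/L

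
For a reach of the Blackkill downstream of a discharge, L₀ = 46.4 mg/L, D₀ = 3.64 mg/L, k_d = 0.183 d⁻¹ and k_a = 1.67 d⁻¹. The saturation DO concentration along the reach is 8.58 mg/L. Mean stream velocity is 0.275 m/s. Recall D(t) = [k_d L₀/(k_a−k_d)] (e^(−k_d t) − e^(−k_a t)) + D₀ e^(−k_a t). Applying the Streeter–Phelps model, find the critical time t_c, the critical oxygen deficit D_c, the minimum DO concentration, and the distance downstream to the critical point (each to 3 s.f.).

t_c ≈ 0.805 d; D_c ≈ 4.39 mg/L; min DO ≈ 4.19 mg/L; x_c ≈ 19.1 km

t_c = [1/(k_a−k_d)] ln[(k_a/k_d)(1 − D₀(k_a−k_d)/(k_d L₀))]
= [1/(1.67−0.183)] ln[(1.67/0.183)(1 − 3.64×1.487/(0.183×46.4))]
= (1/1.487) ln[9.126 × 0.3626] = 0.6725 × ln(3.309) = 0.6725 × 1.197 = 0.8046 d.
D_c = (k_d/k_a) L₀ e^(−k_d t_c) = (0.183/1.67) × 46.4 × e^(−0.183×0.8046) = 0.1096 × 46.4 × 0.8631 = 4.388 mg/L.
Minimum DO = C_s − D_c = 8.58 − 4.388 = 4.192 mg/L.
x_c = v t_c = 0.275 m/s × 0.8046 d × 86400 s/d = 19120 m ≈ 19.1 km.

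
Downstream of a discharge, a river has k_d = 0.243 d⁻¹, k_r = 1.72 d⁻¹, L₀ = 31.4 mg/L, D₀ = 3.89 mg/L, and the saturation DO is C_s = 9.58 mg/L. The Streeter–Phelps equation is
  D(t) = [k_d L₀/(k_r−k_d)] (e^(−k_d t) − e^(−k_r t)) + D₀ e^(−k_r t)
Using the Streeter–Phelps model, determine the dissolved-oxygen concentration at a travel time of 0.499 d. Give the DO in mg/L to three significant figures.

DO ≈ 5.54 mg/L

k_d L₀/(k_r−k_d) = 0.243×31.4/(1.72−0.243) = 7.630/1.477 = 5.166 mg/L.
e^(−k_d t) = e^(−0.243×0.4990) = 0.8858; e^(−k_r t) = e^(−1.72×0.4990) = 0.4239.
D = 5.166 × (0.8858 − 0.4239) + 3.89 × 0.4239 = 2.386 + 1.649 = 4.035 mg/L.
DO = C_s − D = 9.58 − 4.035 = 5.545 mg/L.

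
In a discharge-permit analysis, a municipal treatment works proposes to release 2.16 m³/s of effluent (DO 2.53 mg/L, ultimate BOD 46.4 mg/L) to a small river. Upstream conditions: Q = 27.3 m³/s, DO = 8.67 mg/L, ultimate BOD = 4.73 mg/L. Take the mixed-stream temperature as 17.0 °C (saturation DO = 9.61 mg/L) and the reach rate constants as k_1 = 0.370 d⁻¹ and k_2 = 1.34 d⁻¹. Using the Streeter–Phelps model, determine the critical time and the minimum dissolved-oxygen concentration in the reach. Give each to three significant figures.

t_c ≈ 0.676 d; minimum DO ≈ 7.94 mg/L

Mixed DO = (27.3×8.67 + 2.16×2.53)/(27.3+2.16) = 242.2/29.46 = 8.220 mg/L.
Mixed L₀ = (27.3×4.73 + 2.16×46.4)/(29.46) = 229.4/29.46 = 7.785 mg/L.
Initial deficit D₀ = C_s − DO₀ = 9.61 − 8.220 = 1.390 mg/L.
t_c = (1/0.9700) ln[(1.34/0.370)(1 − 1.390×0.9700/(0.370×7.785))] = 1.031 × ln(1.926) = 0.6758 d.
D_c = (0.370/1.34) × 7.785 × e^(−0.370×0.6758) = 0.2761 × 7.785 × 0.7788 = 1.674 mg/L.
Minimum DO = 9.61 − 1.674 = 7.936 mg/L.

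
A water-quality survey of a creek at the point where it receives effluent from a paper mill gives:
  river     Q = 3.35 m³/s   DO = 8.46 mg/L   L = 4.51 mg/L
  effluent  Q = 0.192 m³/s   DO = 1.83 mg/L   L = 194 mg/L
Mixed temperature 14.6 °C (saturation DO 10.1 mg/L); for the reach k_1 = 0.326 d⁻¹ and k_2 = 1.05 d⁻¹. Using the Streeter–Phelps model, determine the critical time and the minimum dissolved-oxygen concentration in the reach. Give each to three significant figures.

Mixed DO = (3.35×8.46 + 0.192×1.83)/(3.35+0.192) = 28.69/3.542 = 8.101 mg/L.
Mixed L₀ = (3.35×4.51 + 0.192×194)/(3.542) = 52.36/3.542 = 14.78 mg/L.
Initial deficit D₀ = C_s − DO₀ = 10.1 − 8.101 = 1.999 mg/L.
t_c = (1/0.7240) ln[(1.05/0.326)(1 − 1.999×0.7240/(0.326×14.78))] = 1.381 × ln(2.253) = 1.122 d.
D_c = (0.326/1.05) × 14.78 × e^(−0.326×1.122) = 0.3105 × 14.78 × 0.6936 = 3.183 mg/L.
Minimum DO = 10.1 − 3.183 = 6.917 mg/L.

t_c ≈ 1.12 d; minimum DO ≈ 6.92 mg/L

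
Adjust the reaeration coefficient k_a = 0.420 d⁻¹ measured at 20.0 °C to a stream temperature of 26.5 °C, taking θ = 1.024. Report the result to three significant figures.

k_a(T₂) = k_a(T₁) · θ^(T₂−T₁) = 0.420 × 1.024^(26.5−20.0)
= 0.420 × 1.024^6.50 = 0.420 × 1.167 = 0.4900 d⁻¹.

k_a ≈ 0.490 d⁻¹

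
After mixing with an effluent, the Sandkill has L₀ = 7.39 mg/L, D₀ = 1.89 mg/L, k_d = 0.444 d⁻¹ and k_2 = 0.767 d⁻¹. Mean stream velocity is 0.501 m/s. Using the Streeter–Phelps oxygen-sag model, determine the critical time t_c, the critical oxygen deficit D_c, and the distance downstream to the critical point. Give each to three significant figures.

t_c ≈ 1.06 d; D_c ≈ 2.68 mg/L; x_c ≈ 45.7 km

At the critical point dD/dt = 0, so k_d L₀ e^(−k_d t) = k_2 D. Substituting D(t) from the Streeter–Phelps equation and solving for t gives
t_c = ln[(k_2/k_d)(1 − D₀(k_2−k_d)/(k_d L₀))] / (k_2−k_d).
Here k_2−k_d = 0.3230 d⁻¹ and 1 − D₀(k_2−k_d)/(k_d L₀) = 1 − 1.89×0.3230/(0.444×7.39) = 0.8139, so
t_c = ln(1.727 × 0.8139) / 0.3230 = 0.3408 / 0.3230 = 1.055 d.
D_c = (k_d/k_2) L₀ e^(−k_d t_c) = (0.444/0.767) × 7.39 × e^(−0.444×1.055) = 0.5789 × 7.39 × 0.6260 = 2.678 mg/L.
x_c = v t_c = 0.501 m/s × 1.055 d × 86400 s/d = 45670 m ≈ 45.7 km.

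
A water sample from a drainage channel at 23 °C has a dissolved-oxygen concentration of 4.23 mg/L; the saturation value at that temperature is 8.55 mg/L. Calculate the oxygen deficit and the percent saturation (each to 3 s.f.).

D = C_s − C = 8.55 − 4.23 = 4.32 mg/L.
% saturation = 4.23/8.55 × 100 = 49.5 %.

D ≈ 4.32 mg/L; 49.5 % saturation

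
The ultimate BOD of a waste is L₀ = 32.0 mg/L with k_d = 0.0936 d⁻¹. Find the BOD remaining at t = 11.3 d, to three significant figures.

L_t = L₀ e^(−k_d t) = 32.0 × e^(−0.0936×11.3) = 32.0 × 0.3473 = 11.11 mg/L.

L ≈ 11.1 mg/L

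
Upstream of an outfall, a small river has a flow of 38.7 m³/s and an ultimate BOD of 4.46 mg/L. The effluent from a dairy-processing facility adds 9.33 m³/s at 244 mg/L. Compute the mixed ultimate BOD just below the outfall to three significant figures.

51.0 mg/L

Flow-weighted mixing: C = (Q_r C_r + Q_w C_w)/(Q_r + Q_w)
= (38.7×4.46 + 9.33×244)/(38.7 + 9.33) = 2449/48.03 = 50.99 mg/L.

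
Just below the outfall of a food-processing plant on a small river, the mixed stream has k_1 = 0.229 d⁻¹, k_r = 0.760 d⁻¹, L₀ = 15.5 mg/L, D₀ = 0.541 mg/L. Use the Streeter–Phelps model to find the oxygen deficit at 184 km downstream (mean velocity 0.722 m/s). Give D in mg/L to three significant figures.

D ≈ 2.75 mg/L

Travel time t = x/v = 184 km / (0.722 m/s) = 184000 m / 0.722 m/s = 254800 s = 2.950 d.
k_1 L₀/(k_r−k_1) = 0.229×15.5/(0.760−0.229) = 3.550/0.5310 = 6.685 mg/L.
e^(−k_1 t) = e^(−0.229×2.950) = 0.5089; e^(−k_r t) = e^(−0.760×2.950) = 0.1063.
D = 6.685 × (0.5089 − 0.1063) + 0.541 × 0.1063 = 2.691 + 0.05750 = 2.749 mg/L.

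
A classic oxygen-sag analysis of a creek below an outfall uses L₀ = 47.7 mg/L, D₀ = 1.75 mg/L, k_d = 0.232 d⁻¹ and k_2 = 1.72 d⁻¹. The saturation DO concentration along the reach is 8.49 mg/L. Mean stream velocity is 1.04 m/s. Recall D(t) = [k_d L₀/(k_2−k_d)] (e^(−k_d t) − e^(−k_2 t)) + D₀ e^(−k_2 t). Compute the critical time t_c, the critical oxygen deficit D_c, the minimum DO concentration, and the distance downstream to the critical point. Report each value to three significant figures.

t_c = [1/(k_2−k_d)] ln[(k_2/k_d)(1 − D₀(k_2−k_d)/(k_d L₀))]
= [1/(1.72−0.232)] ln[(1.72/0.232)(1 − 1.75×1.488/(0.232×47.7))]
= (1/1.488) ln[7.414 × 0.7647] = 0.6720 × ln(5.669) = 0.6720 × 1.735 = 1.166 d.
D_c = (k_d/k_2) L₀ e^(−k_d t_c) = (0.232/1.72) × 47.7 × e^(−0.232×1.166) = 0.1349 × 47.7 × 0.7630 = 4.909 mg/L.
Minimum DO = C_s − D_c = 8.49 − 4.909 = 3.581 mg/L.
x_c = v t_c = 1.04 m/s × 1.166 d × 86400 s/d = 104800 m ≈ 105 km.

t_c ≈ 1.17 d; D_c ≈ 4.91 mg/L; min DO ≈ 3.58 mg/L; x_c ≈ 105 km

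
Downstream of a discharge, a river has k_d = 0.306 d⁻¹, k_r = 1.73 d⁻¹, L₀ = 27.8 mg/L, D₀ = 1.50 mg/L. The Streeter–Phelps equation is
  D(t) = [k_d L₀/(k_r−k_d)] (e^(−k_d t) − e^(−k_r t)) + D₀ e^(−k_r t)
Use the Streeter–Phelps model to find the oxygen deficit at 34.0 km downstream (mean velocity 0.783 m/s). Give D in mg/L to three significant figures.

D ≈ 3.25 mg/L

Travel time t = x/v = 34.0 km / (0.783 m/s) = 34000 m / 0.783 m/s = 43420 s = 0.5026 d.
k_d L₀/(k_r−k_d) = 0.306×27.8/(1.73−0.306) = 8.507/1.424 = 5.974 mg/L.
e^(−k_d t) = e^(−0.306×0.5026) = 0.8575; e^(−k_r t) = e^(−1.73×0.5026) = 0.4192.
D = 5.974 × (0.8575 − 0.4192) + 1.50 × 0.4192 = 2.618 + 0.6288 = 3.247 mg/L.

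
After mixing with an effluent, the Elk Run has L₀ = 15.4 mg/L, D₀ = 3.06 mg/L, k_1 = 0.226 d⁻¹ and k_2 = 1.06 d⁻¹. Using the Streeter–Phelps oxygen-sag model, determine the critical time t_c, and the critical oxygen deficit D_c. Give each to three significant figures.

At the critical point dD/dt = 0, so k_1 L₀ e^(−k_1 t) = k_2 D. Substituting D(t) from the Streeter–Phelps equation and solving for t gives
t_c = ln[(k_2/k_1)(1 − D₀(k_2−k_1)/(k_1 L₀))] / (k_2−k_1).
Here k_2−k_1 = 0.8340 d⁻¹ and 1 − D₀(k_2−k_1)/(k_1 L₀) = 1 − 3.06×0.8340/(0.226×15.4) = 0.2667, so
t_c = ln(4.690 × 0.2667) / 0.8340 = 0.2240 / 0.8340 = 0.2686 d.
L(t_c) = L₀ e^(−k_1 t_c) = 15.4 × 0.9411 = 14.49 mg/L, and at the critical point k_2 D_c = k_1 L, so D_c = (0.226/1.06) × 14.49 = 3.090 mg/L.

t_c ≈ 0.269 d; D_c ≈ 3.09 mg/L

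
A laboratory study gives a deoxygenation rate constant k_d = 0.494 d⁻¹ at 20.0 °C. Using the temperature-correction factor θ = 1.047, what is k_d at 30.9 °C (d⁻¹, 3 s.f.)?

k_d(T₂) = k_d(T₁) · θ^(T₂−T₁) = 0.494 × 1.047^(30.9−20.0)
= 0.494 × 1.047^10.9 = 0.494 × 1.650 = 0.8150 d⁻¹.

k_d ≈ 0.815 d⁻¹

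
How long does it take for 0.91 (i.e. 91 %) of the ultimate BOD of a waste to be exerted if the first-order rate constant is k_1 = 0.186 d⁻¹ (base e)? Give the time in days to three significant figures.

t ≈ 12.9 d

y/L₀ = 1 − e^(−k_1 t) = 0.91 ⇒ e^(−k_1 t) = 0.0900
t = −ln(0.0900) / 0.186 = 2.408 / 0.186 = 12.95 d.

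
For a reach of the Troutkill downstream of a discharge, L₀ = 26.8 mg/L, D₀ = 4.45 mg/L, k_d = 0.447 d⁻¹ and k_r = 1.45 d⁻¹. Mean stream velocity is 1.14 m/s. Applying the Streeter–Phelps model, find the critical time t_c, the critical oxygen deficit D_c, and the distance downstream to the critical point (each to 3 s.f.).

t_c ≈ 0.708 d; D_c ≈ 6.02 mg/L; x_c ≈ 69.8 km

t_c = [1/(k_r−k_d)] ln[(k_r/k_d)(1 − D₀(k_r−k_d)/(k_d L₀))]
= [1/(1.45−0.447)] ln[(1.45/0.447)(1 − 4.45×1.003/(0.447×26.8))]
= (1/1.003) ln[3.244 × 0.6274] = 0.9970 × ln(2.035) = 0.9970 × 0.7106 = 0.7085 d.
L(t_c) = L₀ e^(−k_d t_c) = 26.8 × 0.7286 = 19.53 mg/L, and at the critical point k_r D_c = k_d L, so D_c = (0.447/1.45) × 19.53 = 6.019 mg/L.
x_c = v t_c = 1.14 m/s × 0.7085 d × 86400 s/d = 69780 m ≈ 69.8 km.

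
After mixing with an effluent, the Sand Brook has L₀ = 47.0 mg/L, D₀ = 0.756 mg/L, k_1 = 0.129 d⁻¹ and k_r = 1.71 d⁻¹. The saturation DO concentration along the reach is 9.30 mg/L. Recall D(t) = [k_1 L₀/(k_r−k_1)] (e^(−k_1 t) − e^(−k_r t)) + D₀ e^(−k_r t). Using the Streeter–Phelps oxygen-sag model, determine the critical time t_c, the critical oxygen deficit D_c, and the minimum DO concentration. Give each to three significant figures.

t_c ≈ 1.50 d; D_c ≈ 2.92 mg/L; min DO ≈ 6.38 mg/L

With k_r/k_1 = 13.26 and 1 − D₀(k_r−k_1)/(k_1 L₀) = 0.8029,
t_c = ln(13.26 × 0.8029) / (1.71 − 0.129) = ln(10.64) / 1.581 = 2.365/1.581 = 1.496 d.
D_c = (k_1/k_r) L₀ e^(−k_1 t_c) = (0.129/1.71) × 47.0 × e^(−0.129×1.496) = 0.07544 × 47.0 × 0.8245 = 2.923 mg/L.
Minimum DO = C_s − D_c = 9.30 − 2.923 = 6.377 mg/L.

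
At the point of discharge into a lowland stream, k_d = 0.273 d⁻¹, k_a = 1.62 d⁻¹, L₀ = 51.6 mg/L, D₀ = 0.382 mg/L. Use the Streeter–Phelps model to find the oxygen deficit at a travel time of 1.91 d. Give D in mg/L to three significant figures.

D ≈ 5.75 mg/L

k_d L₀/(k_a−k_d) = 0.273×51.6/(1.62−0.273) = 14.09/1.347 = 10.46 mg/L.
e^(−k_d t) = e^(−0.273×1.910) = 0.5937; e^(−k_a t) = e^(−1.62×1.910) = 0.04531.
D = 10.46 × (0.5937 − 0.04531) + 0.382 × 0.04531 = 5.735 + 0.01731 = 5.752 mg/L.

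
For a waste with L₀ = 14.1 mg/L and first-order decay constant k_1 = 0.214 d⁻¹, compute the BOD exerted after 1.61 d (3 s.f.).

y ≈ 4.11 mg/L

y_t = L₀(1 − e^(−k_1 t)) = 14.1 × (1 − e^(−0.214×1.61))
= 14.1 × (1 − 0.7085) = 14.1 × 0.2915 = 4.109 mg/L.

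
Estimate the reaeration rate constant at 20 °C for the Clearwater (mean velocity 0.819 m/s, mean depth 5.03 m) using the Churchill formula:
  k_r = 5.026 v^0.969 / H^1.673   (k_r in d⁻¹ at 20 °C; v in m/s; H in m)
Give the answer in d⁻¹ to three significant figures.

k_r ≈ 0.278 d⁻¹

k_r = 5.026 × 0.819^0.969 / 5.03^1.673 = 5.026 × 0.8241 / 14.92 = 0.2776 d⁻¹.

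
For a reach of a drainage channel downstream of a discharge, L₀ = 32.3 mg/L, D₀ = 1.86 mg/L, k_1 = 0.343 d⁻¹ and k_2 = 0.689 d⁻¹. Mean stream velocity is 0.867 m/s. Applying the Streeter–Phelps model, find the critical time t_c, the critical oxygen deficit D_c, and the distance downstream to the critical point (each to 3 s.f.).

With k_2/k_1 = 2.009 and 1 − D₀(k_2−k_1)/(k_1 L₀) = 0.9419,
t_c = ln(2.009 × 0.9419) / (0.689 − 0.343) = ln(1.892) / 0.3460 = 0.6377/0.3460 = 1.843 d.
L(t_c) = L₀ e^(−k_1 t_c) = 32.3 × 0.5315 = 17.17 mg/L, and at the critical point k_2 D_c = k_1 L, so D_c = (0.343/0.689) × 17.17 = 8.546 mg/L.
x_c = v t_c = 0.867 m/s × 1.843 d × 86400 s/d = 138100 m ≈ 138 km.

t_c ≈ 1.84 d; D_c ≈ 8.55 mg/L; x_c ≈ 138 km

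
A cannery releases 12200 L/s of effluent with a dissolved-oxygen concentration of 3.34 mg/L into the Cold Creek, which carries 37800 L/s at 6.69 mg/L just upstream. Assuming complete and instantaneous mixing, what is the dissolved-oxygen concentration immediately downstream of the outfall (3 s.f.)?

5.87 mg/L

Flow-weighted mixing: C = (Q_r C_r + Q_w C_w)/(Q_r + Q_w)
= (37800×6.69 + 12200×3.34)/(37800 + 12200) = 293600/50000 = 5.873 mg/L.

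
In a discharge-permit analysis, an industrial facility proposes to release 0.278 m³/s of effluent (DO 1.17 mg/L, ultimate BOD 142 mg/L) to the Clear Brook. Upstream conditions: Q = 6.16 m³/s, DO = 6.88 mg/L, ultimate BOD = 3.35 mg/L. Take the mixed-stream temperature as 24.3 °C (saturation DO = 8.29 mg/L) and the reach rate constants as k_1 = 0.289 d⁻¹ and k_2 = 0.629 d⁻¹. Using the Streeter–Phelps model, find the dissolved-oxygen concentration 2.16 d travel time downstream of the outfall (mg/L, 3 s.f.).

DO ≈ 5.65 mg/L

Mixed DO = (6.16×6.88 + 0.278×1.17)/(6.16+0.278) = 42.71/6.438 = 6.633 mg/L.
Mixed L₀ = (6.16×3.35 + 0.278×142)/(6.438) = 60.11/6.438 = 9.337 mg/L.
Initial deficit D₀ = C_s − DO₀ = 8.29 − 6.633 = 1.657 mg/L.
D(2.16) = [0.289×9.337/(0.629−0.289)](e^(−0.289×2.16) − e^(−0.629×2.16)) + 1.657 e^(−0.629×2.16)
= 7.937 × (0.5357 − 0.2570) + 1.657 × 0.2570 = 2.637 mg/L.
DO = 8.29 − 2.637 = 5.653 mg/L.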